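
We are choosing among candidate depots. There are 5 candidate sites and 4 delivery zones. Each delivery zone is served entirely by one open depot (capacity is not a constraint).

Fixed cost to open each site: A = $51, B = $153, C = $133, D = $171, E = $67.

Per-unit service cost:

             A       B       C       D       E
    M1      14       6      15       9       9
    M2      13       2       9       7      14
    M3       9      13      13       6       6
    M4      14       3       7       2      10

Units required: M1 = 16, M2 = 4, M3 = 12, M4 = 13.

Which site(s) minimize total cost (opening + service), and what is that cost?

For any fixed open set, each delivery zone goes to its cheapest open site; total = fixed + service.
{B, E}: M1→B 6·16=96, M2→B 2·4=8, M3→E 6·12=72, M4→B 3·13=39. Service 215; fixed 220; total 435.
{D}: M1→D 9·16=144, M2→D 7·4=28, M3→D 6·12=72, M4→D 2·13=26. Service 270; fixed 171; total 441.
{B}: M1→B 6·16=96, M2→B 2·4=8, M3→B 13·12=156, M4→B 3·13=39. Service 299; fixed 153; total 452.
{A, B, C, D, E}: service 202 + fixed 575 = 777
No other subset beats 435.

Open B and E; minimum total cost 435.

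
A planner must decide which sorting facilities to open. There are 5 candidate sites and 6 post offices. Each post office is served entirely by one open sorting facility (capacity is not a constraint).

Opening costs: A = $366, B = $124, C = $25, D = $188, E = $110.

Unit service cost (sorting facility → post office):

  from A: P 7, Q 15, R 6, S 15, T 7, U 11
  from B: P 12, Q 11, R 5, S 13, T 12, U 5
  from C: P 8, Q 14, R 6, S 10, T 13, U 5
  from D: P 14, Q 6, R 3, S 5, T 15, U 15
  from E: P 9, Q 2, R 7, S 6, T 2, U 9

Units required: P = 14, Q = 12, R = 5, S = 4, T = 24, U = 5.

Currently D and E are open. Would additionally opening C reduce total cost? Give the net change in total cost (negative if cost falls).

Yes — net change −9 (cost falls by 9).

Current service cost with {D, E}: 278.
Adding C: each post office re-picks its cheapest; new service cost 244, saving 34.
Extra fixed cost: 25. Net change = 25 − 34 = -9.
(Totals: 576 → 567.)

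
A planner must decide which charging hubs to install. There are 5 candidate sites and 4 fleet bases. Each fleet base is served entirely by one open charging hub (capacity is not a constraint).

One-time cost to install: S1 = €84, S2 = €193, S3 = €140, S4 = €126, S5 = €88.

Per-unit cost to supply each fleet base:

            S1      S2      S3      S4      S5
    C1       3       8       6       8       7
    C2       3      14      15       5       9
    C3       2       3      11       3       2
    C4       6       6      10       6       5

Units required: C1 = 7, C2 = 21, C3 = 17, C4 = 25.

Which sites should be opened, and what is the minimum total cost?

For any fixed open set, each fleet base goes to its cheapest open site; total = fixed + service.
{S1}: C1→S1 3·7=21, C2→S1 3·21=63, C3→S1 2·17=34, C4→S1 6·25=150. Service 268; fixed 84; total 352.
{S1, S5}: service 243 + fixed 172 = 415
{S1, S4}: C1→S1 3·7=21, C2→S1 3·21=63, C3→S1 2·17=34, C4→S1 6·25=150. Service 268; fixed 210; total 478.
{S1, S2, S3, S4, S5}: service 243 + fixed 631 = 874
No other subset beats 352.

Open S1 only; minimum total cost 352.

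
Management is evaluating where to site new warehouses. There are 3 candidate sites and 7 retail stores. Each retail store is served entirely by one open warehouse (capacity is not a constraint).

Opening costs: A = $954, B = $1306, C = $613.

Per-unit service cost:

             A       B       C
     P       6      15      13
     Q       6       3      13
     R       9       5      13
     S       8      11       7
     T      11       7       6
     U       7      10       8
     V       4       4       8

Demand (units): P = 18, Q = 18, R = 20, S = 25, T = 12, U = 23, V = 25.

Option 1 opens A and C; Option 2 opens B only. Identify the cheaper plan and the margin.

Option 2 is cheaper by 52.

Option 1: {A, C}: P→A 6·18=108, Q→A 6·18=108, R→A 9·20=180, S→C 7·25=175, T→C 6·12=72, U→A 7·23=161, V→A 4·25=100. Service 904; fixed 1567; total 2471.
Option 2: {B}: P→B 15·18=270, Q→B 3·18=54, R→B 5·20=100, S→B 11·25=275, T→B 7·12=84, U→B 10·23=230, V→B 4·25=100. Service 1113; fixed 1306; total 2419.
Difference: |2471 − 2419| = 52.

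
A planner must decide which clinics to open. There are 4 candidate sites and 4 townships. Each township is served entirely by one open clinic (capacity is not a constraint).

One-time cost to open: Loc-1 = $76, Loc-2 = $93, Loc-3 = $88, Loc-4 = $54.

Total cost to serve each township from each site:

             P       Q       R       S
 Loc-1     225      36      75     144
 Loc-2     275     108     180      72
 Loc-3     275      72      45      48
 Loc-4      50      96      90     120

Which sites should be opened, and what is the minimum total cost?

Open Loc-3 and Loc-4; minimum total cost 357.

For any fixed open set, each township goes to its cheapest open site; total = fixed + service.
{Loc-3, Loc-4}: P→Loc-4 50, Q→Loc-3 72, R→Loc-3 45, S→Loc-3 48. Service 215; fixed 142; total 357.
{Loc-1, Loc-3, Loc-4}: service 179 + fixed 218 = 397
{Loc-4}: service 356 + fixed 54 = 410
{Loc-1, Loc-2, Loc-3, Loc-4}: service 179 + fixed 311 = 490
No other subset beats 357.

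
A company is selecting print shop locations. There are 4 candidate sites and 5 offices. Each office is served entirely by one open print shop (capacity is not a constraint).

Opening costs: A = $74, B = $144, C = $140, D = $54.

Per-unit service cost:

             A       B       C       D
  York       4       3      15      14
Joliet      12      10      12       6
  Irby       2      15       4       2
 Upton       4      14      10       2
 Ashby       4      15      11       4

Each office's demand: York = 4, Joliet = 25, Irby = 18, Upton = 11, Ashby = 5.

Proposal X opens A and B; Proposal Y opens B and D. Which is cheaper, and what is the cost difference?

Proposal X: {A, B}: York→B 3·4=12, Joliet→B 10·25=250, Irby→A 2·18=36, Upton→A 4·11=44, Ashby→A 4·5=20. Service 362; fixed 218; total 580.
Proposal Y: {B, D}: York→B 3·4=12, Joliet→D 6·25=150, Irby→D 2·18=36, Upton→D 2·11=22, Ashby→D 4·5=20. Service 240; fixed 198; total 438.
Difference: |580 − 438| = 142.

Proposal Y is cheaper by 142.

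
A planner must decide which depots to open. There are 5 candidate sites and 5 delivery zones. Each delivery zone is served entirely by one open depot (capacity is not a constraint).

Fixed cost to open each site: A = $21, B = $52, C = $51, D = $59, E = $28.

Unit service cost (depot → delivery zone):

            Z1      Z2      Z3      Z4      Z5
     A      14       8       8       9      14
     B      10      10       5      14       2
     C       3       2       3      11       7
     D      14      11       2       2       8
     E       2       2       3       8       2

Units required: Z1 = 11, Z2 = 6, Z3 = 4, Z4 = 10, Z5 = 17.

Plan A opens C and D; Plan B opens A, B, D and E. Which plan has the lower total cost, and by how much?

Plan A: {C, D}: Z1→C 3·11=33, Z2→C 2·6=12, Z3→D 2·4=8, Z4→D 2·10=20, Z5→C 7·17=119. Service 192; fixed 110; total 302.
Plan B: {A, B, D, E}: Z1→E 2·11=22, Z2→E 2·6=12, Z3→D 2·4=8, Z4→D 2·10=20, Z5→B 2·17=34. Service 96; fixed 160; total 256.
Difference: |302 − 256| = 46.

Plan B is cheaper by 46.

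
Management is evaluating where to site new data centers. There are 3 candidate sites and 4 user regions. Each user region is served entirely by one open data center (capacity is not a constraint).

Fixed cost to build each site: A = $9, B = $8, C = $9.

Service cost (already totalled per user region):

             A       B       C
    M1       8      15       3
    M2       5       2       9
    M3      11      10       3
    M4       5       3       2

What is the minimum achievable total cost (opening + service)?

Minimum total cost: 26

For any fixed open set, each user region goes to its cheapest open site; total = fixed + service.
{C}: M1→C 3, M2→C 9, M3→C 3, M4→C 2. Service 17; fixed 9; total 26.
{B, C}: service 10 + fixed 17 = 27
{A, C}: service 13 + fixed 18 = 31
{A, B, C}: M1→C 3, M2→B 2, M3→C 3, M4→C 2. Service 10; fixed 26; total 36.
No other subset beats 26.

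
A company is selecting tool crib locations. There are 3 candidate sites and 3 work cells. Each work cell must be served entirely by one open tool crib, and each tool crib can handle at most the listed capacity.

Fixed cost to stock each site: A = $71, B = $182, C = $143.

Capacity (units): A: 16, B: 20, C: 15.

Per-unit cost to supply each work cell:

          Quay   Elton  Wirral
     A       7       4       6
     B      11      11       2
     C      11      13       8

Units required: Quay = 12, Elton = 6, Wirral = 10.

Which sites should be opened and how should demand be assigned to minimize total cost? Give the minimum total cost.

Minimum total cost: 423

Open {A, B}: Quay→A 7·12=84, Elton→B 11·6=66, Wirral→B 2·10=20.
Loads: A carries 12/16, B carries 16/20. Service 170; fixed 253; total 423.
Next best feasible plan costs 430.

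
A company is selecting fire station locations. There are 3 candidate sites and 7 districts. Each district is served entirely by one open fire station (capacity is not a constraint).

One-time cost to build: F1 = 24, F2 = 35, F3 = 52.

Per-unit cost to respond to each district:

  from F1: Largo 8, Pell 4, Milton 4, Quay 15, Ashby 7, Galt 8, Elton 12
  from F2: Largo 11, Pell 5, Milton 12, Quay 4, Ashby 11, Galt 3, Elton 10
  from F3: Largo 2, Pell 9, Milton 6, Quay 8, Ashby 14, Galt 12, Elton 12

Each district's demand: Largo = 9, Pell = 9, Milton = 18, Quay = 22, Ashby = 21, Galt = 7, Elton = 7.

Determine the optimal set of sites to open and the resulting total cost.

For any fixed open set, each district goes to its cheapest open site; total = fixed + service.
{F1, F2, F3}: Largo→F3 2·9=18, Pell→F1 4·9=36, Milton→F1 4·18=72, Quay→F2 4·22=88, Ashby→F1 7·21=147, Galt→F2 3·7=21, Elton→F2 10·7=70. Service 452; fixed 111; total 563.
{F1, F2}: service 506 + fixed 59 = 565
{F1, F3}: Largo→F3 2·9=18, Pell→F1 4·9=36, Milton→F1 4·18=72, Quay→F3 8·22=176, Ashby→F1 7·21=147, Galt→F1 8·7=56, Elton→F1 12·7=84. Service 589; fixed 76; total 665.
{F1}: Largo→F1 8·9=72, Pell→F1 4·9=36, Milton→F1 4·18=72, Quay→F1 15·22=330, Ashby→F1 7·21=147, Galt→F1 8·7=56, Elton→F1 12·7=84. Service 797; fixed 24; total 821.
(All 7 nonempty subsets were checked; F1, F2 and F3 is lowest.)

Open F1, F2 and F3; minimum total cost 563.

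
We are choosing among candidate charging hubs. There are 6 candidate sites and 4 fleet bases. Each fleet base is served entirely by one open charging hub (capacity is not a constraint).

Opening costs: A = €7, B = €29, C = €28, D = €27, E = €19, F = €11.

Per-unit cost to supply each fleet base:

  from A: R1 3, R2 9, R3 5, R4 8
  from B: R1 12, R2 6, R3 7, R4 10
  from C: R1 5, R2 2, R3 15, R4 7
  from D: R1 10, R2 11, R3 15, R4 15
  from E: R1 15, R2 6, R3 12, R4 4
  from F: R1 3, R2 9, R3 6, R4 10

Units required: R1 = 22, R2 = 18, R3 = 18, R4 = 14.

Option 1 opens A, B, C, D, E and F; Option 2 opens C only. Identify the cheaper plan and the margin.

Option 1 is cheaper by 173.

Option 1: {A, B, C, D, E, F}: R1→A 3·22=66, R2→C 2·18=36, R3→A 5·18=90, R4→E 4·14=56. Service 248; fixed 121; total 369.
Option 2: {C}: R1→C 5·22=110, R2→C 2·18=36, R3→C 15·18=270, R4→C 7·14=98. Service 514; fixed 28; total 542.
Difference: |369 − 542| = 173.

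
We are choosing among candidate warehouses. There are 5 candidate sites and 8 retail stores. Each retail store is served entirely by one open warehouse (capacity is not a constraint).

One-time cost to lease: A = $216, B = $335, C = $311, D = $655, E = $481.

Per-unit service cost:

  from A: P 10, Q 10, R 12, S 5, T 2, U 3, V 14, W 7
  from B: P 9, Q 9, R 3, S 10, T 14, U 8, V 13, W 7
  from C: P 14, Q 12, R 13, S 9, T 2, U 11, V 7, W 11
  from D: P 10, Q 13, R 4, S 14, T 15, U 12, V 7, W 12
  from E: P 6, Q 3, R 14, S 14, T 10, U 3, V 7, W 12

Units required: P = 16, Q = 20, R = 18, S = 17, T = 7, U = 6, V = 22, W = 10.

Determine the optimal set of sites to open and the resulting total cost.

Open A only; minimum total cost 1287.

For any fixed open set, each retail store goes to its cheapest open site; total = fixed + service.
{A}: P→A 10·16=160, Q→A 10·20=200, R→A 12·18=216, S→A 5·17=85, T→A 2·7=14, U→A 3·6=18, V→A 14·22=308, W→A 7·10=70. Service 1071; fixed 216; total 1287.
{B}: service 1050 + fixed 335 = 1385
{A, B}: service 851 + fixed 551 = 1402
{A, B, C, D, E}: service 551 + fixed 1998 = 2549
No other subset beats 1287.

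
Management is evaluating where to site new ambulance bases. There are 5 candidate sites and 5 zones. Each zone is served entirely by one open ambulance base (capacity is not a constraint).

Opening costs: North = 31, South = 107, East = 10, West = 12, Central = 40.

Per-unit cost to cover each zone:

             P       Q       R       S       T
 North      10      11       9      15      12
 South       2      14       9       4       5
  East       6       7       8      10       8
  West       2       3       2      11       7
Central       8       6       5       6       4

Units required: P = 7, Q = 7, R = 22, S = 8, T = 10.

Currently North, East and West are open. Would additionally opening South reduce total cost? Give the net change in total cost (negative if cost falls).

Current service cost with {North, East, West}: 229.
Adding South: each zone re-picks its cheapest; new service cost 161, saving 68.
Extra fixed cost: 107. Net change = 107 − 68 = 39.
(Totals: 282 → 321.)

No — net change +39 (cost rises by 39).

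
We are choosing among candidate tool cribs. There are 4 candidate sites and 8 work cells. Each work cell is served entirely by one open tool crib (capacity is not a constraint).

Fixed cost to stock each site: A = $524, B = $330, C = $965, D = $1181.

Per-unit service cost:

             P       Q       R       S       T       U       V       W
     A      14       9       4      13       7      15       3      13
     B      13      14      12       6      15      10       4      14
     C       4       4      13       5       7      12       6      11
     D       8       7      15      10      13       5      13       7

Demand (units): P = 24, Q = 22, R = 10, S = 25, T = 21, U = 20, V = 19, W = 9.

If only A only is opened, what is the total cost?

Each work cell is assigned to its cheapest site among the open ones.
{A}: P→A 14·24=336, Q→A 9·22=198, R→A 4·10=40, S→A 13·25=325, T→A 7·21=147, U→A 15·20=300, V→A 3·19=57, W→A 13·9=117. Service 1520; fixed 524; total 2044.

Total cost: 2044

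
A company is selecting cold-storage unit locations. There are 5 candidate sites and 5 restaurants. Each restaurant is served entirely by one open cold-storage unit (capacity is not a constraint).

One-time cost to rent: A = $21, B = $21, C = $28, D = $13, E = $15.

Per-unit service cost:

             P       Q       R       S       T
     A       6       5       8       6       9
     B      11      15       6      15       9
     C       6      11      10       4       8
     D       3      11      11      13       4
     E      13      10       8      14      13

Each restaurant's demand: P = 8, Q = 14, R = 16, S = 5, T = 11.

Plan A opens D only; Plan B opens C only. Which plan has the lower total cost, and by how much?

Plan A: {D}: P→D 3·8=24, Q→D 11·14=154, R→D 11·16=176, S→D 13·5=65, T→D 4·11=44. Service 463; fixed 13; total 476.
Plan B: {C}: P→C 6·8=48, Q→C 11·14=154, R→C 10·16=160, S→C 4·5=20, T→C 8·11=88. Service 470; fixed 28; total 498.
Difference: |476 − 498| = 22.

Plan A is cheaper by 22.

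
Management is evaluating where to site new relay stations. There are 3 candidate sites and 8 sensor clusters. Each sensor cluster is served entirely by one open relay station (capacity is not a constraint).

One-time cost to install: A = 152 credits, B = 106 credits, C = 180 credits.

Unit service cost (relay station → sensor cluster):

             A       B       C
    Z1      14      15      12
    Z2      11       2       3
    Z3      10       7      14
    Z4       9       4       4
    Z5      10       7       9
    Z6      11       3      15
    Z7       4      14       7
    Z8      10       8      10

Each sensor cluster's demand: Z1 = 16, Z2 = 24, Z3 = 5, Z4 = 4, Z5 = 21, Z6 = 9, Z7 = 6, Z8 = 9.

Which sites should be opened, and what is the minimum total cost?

Open B only; minimum total cost 775.

For any fixed open set, each sensor cluster goes to its cheapest open site; total = fixed + service.
{B}: Z1→B 15·16=240, Z2→B 2·24=48, Z3→B 7·5=35, Z4→B 4·4=16, Z5→B 7·21=147, Z6→B 3·9=27, Z7→B 14·6=84, Z8→B 8·9=72. Service 669; fixed 106; total 775.
{A, B}: service 593 + fixed 258 = 851
{B, C}: Z1→C 12·16=192, Z2→B 2·24=48, Z3→B 7·5=35, Z4→B 4·4=16, Z5→B 7·21=147, Z6→B 3·9=27, Z7→C 7·6=42, Z8→B 8·9=72. Service 579; fixed 286; total 865.
{A, B, C}: service 561 + fixed 438 = 999
No other subset beats 775.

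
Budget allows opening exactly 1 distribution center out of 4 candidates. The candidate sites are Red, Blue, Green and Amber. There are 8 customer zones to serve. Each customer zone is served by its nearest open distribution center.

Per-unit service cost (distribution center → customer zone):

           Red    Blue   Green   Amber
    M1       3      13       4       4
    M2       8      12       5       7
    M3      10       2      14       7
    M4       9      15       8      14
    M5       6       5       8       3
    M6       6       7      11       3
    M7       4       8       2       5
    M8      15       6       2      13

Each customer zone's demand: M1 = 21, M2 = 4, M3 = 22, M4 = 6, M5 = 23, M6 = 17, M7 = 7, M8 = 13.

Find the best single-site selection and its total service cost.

Choose Amber only; total service cost 674.

With exactly 1 open, each customer zone uses its cheapest among the chosen.
{Amber}: M1→Amber 4·21=84, M2→Amber 7·4=28, M3→Amber 7·22=154, M4→Amber 14·6=84, M5→Amber 3·23=69, M6→Amber 3·17=51, M7→Amber 5·7=35, M8→Amber 13·13=169. Service cost 674.
{Blue}: service cost 823
{Red}: service cost 832
Among all 4 size-1 choices, {Amber} is lowest.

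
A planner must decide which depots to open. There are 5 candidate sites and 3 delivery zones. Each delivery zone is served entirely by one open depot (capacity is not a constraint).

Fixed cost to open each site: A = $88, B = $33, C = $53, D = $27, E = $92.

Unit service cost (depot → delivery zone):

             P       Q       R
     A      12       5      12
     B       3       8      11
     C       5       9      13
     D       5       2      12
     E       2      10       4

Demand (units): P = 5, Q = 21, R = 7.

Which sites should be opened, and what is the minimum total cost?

Open D only; minimum total cost 178.

For any fixed open set, each delivery zone goes to its cheapest open site; total = fixed + service.
{D}: P→D 5·5=25, Q→D 2·21=42, R→D 12·7=84. Service 151; fixed 27; total 178.
{B, D}: service 134 + fixed 60 = 194
{D, E}: service 80 + fixed 119 = 199
{A, B, C, D, E}: P→E 2·5=10, Q→D 2·21=42, R→E 4·7=28. Service 80; fixed 293; total 373.
No other subset beats 178.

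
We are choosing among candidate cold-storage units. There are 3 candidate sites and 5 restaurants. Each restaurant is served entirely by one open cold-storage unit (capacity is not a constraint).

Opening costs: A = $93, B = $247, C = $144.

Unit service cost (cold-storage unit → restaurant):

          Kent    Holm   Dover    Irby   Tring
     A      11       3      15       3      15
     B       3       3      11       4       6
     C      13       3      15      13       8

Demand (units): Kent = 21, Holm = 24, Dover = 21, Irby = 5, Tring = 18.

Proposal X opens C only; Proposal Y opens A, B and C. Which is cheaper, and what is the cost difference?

Proposal Y is cheaper by 40.

Proposal X: {C}: Kent→C 13·21=273, Holm→C 3·24=72, Dover→C 15·21=315, Irby→C 13·5=65, Tring→C 8·18=144. Service 869; fixed 144; total 1013.
Proposal Y: {A, B, C}: Kent→B 3·21=63, Holm→A 3·24=72, Dover→B 11·21=231, Irby→A 3·5=15, Tring→B 6·18=108. Service 489; fixed 484; total 973.
Difference: |1013 − 973| = 40.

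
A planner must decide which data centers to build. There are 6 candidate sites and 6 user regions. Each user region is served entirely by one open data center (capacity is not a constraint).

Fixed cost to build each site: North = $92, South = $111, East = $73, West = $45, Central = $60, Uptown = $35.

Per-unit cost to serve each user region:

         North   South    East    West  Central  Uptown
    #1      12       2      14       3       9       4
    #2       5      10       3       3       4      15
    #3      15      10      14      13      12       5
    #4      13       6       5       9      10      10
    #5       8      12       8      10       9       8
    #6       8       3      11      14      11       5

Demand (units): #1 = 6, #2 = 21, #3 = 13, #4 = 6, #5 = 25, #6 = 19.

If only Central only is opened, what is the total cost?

Each user region is assigned to its cheapest site among the open ones.
{Central}: #1→Central 9·6=54, #2→Central 4·21=84, #3→Central 12·13=156, #4→Central 10·6=60, #5→Central 9·25=225, #6→Central 11·19=209. Service 788; fixed 60; total 848.

Total cost: 848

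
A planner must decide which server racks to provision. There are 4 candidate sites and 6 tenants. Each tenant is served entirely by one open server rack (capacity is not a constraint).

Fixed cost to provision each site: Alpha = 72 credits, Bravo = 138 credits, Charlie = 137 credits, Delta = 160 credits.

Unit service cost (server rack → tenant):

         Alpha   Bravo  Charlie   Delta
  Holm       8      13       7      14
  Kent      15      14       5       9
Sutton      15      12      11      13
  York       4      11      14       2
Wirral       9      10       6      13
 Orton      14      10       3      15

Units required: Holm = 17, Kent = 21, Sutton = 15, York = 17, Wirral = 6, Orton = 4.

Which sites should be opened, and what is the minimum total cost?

For any fixed open set, each tenant goes to its cheapest open site; total = fixed + service.
{Alpha, Charlie}: Holm→Charlie 7·17=119, Kent→Charlie 5·21=105, Sutton→Charlie 11·15=165, York→Alpha 4·17=68, Wirral→Charlie 6·6=36, Orton→Charlie 3·4=12. Service 505; fixed 209; total 714.
{Charlie, Delta}: service 471 + fixed 297 = 768
{Charlie}: service 675 + fixed 137 = 812
{Alpha, Bravo, Charlie, Delta}: Holm→Charlie 7·17=119, Kent→Charlie 5·21=105, Sutton→Charlie 11·15=165, York→Delta 2·17=34, Wirral→Charlie 6·6=36, Orton→Charlie 3·4=12. Service 471; fixed 507; total 978.
No other subset beats 714.

Open Alpha and Charlie; minimum total cost 714.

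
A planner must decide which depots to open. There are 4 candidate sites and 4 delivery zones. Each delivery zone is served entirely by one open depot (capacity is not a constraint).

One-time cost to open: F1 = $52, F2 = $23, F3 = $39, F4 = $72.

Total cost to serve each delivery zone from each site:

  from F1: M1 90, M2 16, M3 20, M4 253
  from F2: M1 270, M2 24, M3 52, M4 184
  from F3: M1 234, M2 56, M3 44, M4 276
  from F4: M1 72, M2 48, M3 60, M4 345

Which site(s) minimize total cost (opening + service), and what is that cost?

For any fixed open set, each delivery zone goes to its cheapest open site; total = fixed + service.
{F1, F2}: M1→F1 90, M2→F1 16, M3→F1 20, M4→F2 184. Service 310; fixed 75; total 385.
{F1, F2, F3}: M1→F1 90, M2→F1 16, M3→F1 20, M4→F2 184. Service 310; fixed 114; total 424.
{F2, F4}: service 332 + fixed 95 = 427
{F1, F2, F3, F4}: service 292 + fixed 186 = 478
No other subset beats 385.

Open F1 and F2; minimum total cost 385.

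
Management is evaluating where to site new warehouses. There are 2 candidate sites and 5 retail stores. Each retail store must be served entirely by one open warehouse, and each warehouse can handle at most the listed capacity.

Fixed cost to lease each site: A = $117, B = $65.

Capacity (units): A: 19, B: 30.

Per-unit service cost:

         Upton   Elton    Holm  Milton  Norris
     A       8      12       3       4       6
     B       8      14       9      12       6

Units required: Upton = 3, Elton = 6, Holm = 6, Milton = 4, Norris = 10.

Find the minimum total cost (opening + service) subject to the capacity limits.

Minimum total cost: 335

Open {B}: Upton→B 8·3=24, Elton→B 14·6=84, Holm→B 9·6=54, Milton→B 12·4=48, Norris→B 6·10=60.
Loads: B carries 29/30. Service 270; fixed 65; total 335.
Next best feasible plan costs 372.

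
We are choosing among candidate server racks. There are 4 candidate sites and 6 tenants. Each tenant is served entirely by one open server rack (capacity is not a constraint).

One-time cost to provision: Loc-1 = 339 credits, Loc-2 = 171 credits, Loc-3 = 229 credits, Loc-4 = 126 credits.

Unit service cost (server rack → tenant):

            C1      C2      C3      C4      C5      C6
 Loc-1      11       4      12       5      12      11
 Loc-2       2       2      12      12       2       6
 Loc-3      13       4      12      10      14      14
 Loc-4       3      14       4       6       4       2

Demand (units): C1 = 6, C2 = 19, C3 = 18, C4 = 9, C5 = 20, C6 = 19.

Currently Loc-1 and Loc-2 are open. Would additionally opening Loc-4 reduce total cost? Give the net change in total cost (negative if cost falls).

Current service cost with {Loc-1, Loc-2}: 465.
Adding Loc-4: each tenant re-picks its cheapest; new service cost 245, saving 220.
Extra fixed cost: 126. Net change = 126 − 220 = -94.
(Totals: 975 → 881.)

Yes — net change −94 (cost falls by 94).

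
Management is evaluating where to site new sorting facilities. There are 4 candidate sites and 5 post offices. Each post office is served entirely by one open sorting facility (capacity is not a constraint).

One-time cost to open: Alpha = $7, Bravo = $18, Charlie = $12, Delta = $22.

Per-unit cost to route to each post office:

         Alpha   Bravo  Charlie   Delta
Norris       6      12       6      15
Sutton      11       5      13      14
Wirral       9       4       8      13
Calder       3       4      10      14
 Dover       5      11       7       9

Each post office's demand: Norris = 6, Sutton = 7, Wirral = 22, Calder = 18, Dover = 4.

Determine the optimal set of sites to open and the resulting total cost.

For any fixed open set, each post office goes to its cheapest open site; total = fixed + service.
{Alpha, Bravo}: Norris→Alpha 6·6=36, Sutton→Bravo 5·7=35, Wirral→Bravo 4·22=88, Calder→Alpha 3·18=54, Dover→Alpha 5·4=20. Service 233; fixed 25; total 258.
{Alpha, Bravo, Charlie}: service 233 + fixed 37 = 270
{Alpha, Bravo, Delta}: Norris→Alpha 6·6=36, Sutton→Bravo 5·7=35, Wirral→Bravo 4·22=88, Calder→Alpha 3·18=54, Dover→Alpha 5·4=20. Service 233; fixed 47; total 280.
{Alpha, Bravo, Charlie, Delta}: Norris→Alpha 6·6=36, Sutton→Bravo 5·7=35, Wirral→Bravo 4·22=88, Calder→Alpha 3·18=54, Dover→Alpha 5·4=20. Service 233; fixed 59; total 292.
No other subset beats 258.

Open Alpha and Bravo; minimum total cost 258.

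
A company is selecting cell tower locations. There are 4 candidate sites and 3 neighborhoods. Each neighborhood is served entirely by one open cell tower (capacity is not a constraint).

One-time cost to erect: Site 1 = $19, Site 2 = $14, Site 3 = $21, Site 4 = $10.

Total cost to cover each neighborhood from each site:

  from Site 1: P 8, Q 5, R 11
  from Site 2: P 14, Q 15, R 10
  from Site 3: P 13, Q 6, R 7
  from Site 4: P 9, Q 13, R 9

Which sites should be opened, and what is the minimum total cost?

For any fixed open set, each neighborhood goes to its cheapest open site; total = fixed + service.
{Site 4}: P→Site 4 9, Q→Site 4 13, R→Site 4 9. Service 31; fixed 10; total 41.
{Site 1}: P→Site 1 8, Q→Site 1 5, R→Site 1 11. Service 24; fixed 19; total 43.
{Site 3}: service 26 + fixed 21 = 47
{Site 1, Site 2, Site 3, Site 4}: service 20 + fixed 64 = 84
No other subset beats 41.

Open Site 4 only; minimum total cost 41.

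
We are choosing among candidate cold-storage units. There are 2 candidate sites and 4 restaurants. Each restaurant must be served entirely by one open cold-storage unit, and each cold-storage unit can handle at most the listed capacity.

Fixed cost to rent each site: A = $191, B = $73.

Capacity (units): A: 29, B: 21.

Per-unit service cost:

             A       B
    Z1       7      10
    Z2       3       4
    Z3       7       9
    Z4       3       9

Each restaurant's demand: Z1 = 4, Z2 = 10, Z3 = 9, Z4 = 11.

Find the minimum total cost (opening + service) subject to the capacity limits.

Open {A, B}: Z1→A 7·4=28, Z2→B 4·10=40, Z3→A 7·9=63, Z4→A 3·11=33.
Loads: A carries 24/29, B carries 10/21. Service 164; fixed 264; total 428.
Next best feasible plan costs 436.

Minimum total cost: 428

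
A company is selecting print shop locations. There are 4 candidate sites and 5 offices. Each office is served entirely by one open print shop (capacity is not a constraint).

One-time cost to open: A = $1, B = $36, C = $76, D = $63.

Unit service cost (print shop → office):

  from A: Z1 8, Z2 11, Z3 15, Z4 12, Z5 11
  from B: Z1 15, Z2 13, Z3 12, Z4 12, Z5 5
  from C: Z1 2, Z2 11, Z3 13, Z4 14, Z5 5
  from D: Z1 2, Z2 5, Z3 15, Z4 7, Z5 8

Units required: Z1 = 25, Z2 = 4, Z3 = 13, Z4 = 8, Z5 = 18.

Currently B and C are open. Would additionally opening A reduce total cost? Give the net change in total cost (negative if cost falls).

Current service cost with {B, C}: 436.
Adding A: each office re-picks its cheapest; new service cost 436, saving 0.
Extra fixed cost: 1. Net change = 1 − 0 = 1.
(Totals: 548 → 549.)

No — net change +1 (cost rises by 1).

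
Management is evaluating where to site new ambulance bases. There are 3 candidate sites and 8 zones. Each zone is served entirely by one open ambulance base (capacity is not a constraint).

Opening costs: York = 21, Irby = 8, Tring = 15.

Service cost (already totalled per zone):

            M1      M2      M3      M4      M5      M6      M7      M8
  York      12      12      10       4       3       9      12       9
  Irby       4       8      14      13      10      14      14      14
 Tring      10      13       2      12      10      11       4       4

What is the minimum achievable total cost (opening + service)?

For any fixed open set, each zone goes to its cheapest open site; total = fixed + service.
{Irby, Tring}: M1→Irby 4, M2→Irby 8, M3→Tring 2, M4→Tring 12, M5→Irby 10, M6→Tring 11, M7→Tring 4, M8→Tring 4. Service 55; fixed 23; total 78.
{Tring}: service 66 + fixed 15 = 81
{York, Irby, Tring}: service 38 + fixed 44 = 82
{Irby}: service 91 + fixed 8 = 99
(All 7 nonempty subsets were checked; Irby and Tring is lowest.)

Minimum total cost: 78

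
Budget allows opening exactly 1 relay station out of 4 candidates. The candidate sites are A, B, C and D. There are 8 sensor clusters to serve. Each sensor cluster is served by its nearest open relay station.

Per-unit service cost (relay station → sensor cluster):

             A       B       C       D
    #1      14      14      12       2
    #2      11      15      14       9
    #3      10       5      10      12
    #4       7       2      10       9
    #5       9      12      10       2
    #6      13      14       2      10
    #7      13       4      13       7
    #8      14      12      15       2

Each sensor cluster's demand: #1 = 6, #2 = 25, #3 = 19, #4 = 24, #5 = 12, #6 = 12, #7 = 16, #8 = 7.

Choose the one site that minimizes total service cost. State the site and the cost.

Choose D only; total service cost 951.

With exactly 1 open, each sensor cluster uses its cheapest among the chosen.
{D}: #1→D 2·6=12, #2→D 9·25=225, #3→D 12·19=228, #4→D 9·24=216, #5→D 2·12=24, #6→D 10·12=120, #7→D 7·16=112, #8→D 2·7=14. Service cost 951.
{B}: service cost 1062
{A}: service cost 1287
Among all 4 size-1 choices, {D} is lowest.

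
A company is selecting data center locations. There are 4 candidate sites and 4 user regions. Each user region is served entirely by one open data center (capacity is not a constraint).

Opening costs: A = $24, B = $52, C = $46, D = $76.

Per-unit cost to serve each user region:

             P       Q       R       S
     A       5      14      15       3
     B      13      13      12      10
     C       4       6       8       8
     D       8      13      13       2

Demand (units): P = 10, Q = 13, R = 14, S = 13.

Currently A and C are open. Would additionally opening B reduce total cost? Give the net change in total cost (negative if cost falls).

Current service cost with {A, C}: 269.
Adding B: each user region re-picks its cheapest; new service cost 269, saving 0.
Extra fixed cost: 52. Net change = 52 − 0 = 52.
(Totals: 339 → 391.)

No — net change +52 (cost rises by 52).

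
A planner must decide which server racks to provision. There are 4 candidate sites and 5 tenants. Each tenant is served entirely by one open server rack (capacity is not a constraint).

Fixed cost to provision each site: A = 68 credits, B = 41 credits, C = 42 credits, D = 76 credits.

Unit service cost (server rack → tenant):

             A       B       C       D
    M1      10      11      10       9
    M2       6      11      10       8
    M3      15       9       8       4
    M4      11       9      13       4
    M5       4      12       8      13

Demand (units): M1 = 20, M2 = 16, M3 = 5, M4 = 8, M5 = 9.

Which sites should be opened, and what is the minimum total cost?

Open A and D; minimum total cost 508.

For any fixed open set, each tenant goes to its cheapest open site; total = fixed + service.
{A, D}: M1→D 9·20=180, M2→A 6·16=96, M3→D 4·5=20, M4→D 4·8=32, M5→A 4·9=36. Service 364; fixed 144; total 508.
{A, B, D}: service 364 + fixed 185 = 549
{A, C, D}: service 364 + fixed 186 = 550
{A, B, C, D}: service 364 + fixed 227 = 591
No other subset beats 508.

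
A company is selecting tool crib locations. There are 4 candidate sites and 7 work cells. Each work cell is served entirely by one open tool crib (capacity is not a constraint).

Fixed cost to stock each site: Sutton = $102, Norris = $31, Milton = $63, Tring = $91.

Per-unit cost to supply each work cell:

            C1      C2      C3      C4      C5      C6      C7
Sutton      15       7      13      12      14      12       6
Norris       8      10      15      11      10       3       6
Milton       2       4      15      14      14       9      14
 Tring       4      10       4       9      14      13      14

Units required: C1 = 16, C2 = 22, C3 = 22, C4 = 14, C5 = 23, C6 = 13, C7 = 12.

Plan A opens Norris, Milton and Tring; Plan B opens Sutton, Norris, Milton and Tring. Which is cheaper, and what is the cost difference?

Plan A: {Norris, Milton, Tring}: C1→Milton 2·16=32, C2→Milton 4·22=88, C3→Tring 4·22=88, C4→Tring 9·14=126, C5→Norris 10·23=230, C6→Norris 3·13=39, C7→Norris 6·12=72. Service 675; fixed 185; total 860.
Plan B: {Sutton, Norris, Milton, Tring}: C1→Milton 2·16=32, C2→Milton 4·22=88, C3→Tring 4·22=88, C4→Tring 9·14=126, C5→Norris 10·23=230, C6→Norris 3·13=39, C7→Sutton 6·12=72. Service 675; fixed 287; total 962.
Difference: |860 − 962| = 102.

Plan A is cheaper by 102.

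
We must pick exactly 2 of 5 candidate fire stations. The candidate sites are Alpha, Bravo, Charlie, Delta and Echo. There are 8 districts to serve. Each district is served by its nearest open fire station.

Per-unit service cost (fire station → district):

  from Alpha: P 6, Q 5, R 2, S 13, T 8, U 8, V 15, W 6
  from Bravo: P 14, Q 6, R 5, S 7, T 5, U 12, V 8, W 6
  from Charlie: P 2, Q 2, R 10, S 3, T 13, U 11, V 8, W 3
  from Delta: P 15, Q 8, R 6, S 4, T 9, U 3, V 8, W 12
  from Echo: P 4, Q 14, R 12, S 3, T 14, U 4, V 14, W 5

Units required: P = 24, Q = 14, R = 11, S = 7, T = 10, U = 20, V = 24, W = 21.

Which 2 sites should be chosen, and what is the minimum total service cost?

Choose Charlie and Delta; total service cost 568.

With exactly 2 open, each district uses its cheapest among the chosen.
{Charlie, Delta}: P→Charlie 2·24=48, Q→Charlie 2·14=28, R→Delta 6·11=66, S→Charlie 3·7=21, T→Delta 9·10=90, U→Delta 3·20=60, V→Charlie 8·24=192, W→Charlie 3·21=63. Service cost 568.
{Alpha, Charlie}: service cost 614
{Charlie, Echo}: service cost 672
Among all 10 size-2 choices, {Charlie, Delta} is lowest.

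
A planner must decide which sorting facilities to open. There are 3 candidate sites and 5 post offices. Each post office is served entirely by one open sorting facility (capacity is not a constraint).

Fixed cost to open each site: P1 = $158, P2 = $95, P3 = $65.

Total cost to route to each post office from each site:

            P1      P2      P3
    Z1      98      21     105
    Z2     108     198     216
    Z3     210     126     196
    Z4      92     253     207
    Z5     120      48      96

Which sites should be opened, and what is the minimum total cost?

For any fixed open set, each post office goes to its cheapest open site; total = fixed + service.
{P1, P2}: Z1→P2 21, Z2→P1 108, Z3→P2 126, Z4→P1 92, Z5→P2 48. Service 395; fixed 253; total 648.
{P1, P2, P3}: Z1→P2 21, Z2→P1 108, Z3→P2 126, Z4→P1 92, Z5→P2 48. Service 395; fixed 318; total 713.
{P2}: service 646 + fixed 95 = 741
{P3}: Z1→P3 105, Z2→P3 216, Z3→P3 196, Z4→P3 207, Z5→P3 96. Service 820; fixed 65; total 885.
No other subset beats 648.

Open P1 and P2; minimum total cost 648.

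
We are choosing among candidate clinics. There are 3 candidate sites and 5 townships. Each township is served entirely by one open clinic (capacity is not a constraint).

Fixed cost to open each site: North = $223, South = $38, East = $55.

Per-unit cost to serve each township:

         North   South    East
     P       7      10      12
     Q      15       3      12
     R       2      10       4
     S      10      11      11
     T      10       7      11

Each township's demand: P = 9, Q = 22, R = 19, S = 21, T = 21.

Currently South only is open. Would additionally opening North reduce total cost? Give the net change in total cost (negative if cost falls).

Current service cost with {South}: 724.
Adding North: each township re-picks its cheapest; new service cost 524, saving 200.
Extra fixed cost: 223. Net change = 223 − 200 = 23.
(Totals: 762 → 785.)

No — net change +23 (cost rises by 23).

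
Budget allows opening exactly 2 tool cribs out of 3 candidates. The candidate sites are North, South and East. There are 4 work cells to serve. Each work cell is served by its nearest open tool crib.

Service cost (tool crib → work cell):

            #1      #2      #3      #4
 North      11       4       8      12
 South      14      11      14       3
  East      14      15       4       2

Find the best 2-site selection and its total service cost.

With exactly 2 open, each work cell uses its cheapest among the chosen.
{North, East}: #1→North 11, #2→North 4, #3→East 4, #4→East 2. Service cost 21.
{North, South}: service cost 26
{South, East}: service cost 31
Among all 3 size-2 choices, {North, East} is lowest.

Choose North and East; total service cost 21.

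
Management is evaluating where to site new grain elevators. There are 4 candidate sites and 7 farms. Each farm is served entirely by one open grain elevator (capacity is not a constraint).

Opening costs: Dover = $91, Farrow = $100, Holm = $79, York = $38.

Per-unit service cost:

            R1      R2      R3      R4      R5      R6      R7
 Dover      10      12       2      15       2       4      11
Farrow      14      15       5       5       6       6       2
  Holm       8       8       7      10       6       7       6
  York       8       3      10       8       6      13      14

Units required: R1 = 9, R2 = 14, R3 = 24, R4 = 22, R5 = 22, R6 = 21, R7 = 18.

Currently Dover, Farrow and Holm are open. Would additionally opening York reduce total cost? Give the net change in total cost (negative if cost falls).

Current service cost with {Dover, Farrow, Holm}: 506.
Adding York: each farm re-picks its cheapest; new service cost 436, saving 70.
Extra fixed cost: 38. Net change = 38 − 70 = -32.
(Totals: 776 → 744.)

Yes — net change −32 (cost falls by 32).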